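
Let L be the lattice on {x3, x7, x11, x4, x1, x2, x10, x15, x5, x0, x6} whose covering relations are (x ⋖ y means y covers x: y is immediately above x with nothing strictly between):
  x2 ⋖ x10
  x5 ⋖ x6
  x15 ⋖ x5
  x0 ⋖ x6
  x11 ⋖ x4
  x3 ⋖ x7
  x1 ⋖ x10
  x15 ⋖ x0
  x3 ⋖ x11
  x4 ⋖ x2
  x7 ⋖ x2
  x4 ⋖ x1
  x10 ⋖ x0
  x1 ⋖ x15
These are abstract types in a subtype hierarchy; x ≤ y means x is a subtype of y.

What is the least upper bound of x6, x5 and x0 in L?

Common upper bounds of {x6, x5, x0}: x6.
The least among these is x6.

x6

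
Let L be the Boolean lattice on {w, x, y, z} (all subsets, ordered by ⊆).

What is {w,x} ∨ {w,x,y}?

{w,x,y}

Under ⊆, join is union: {w,x} ∪ {w,x,y} = {w,x,y}.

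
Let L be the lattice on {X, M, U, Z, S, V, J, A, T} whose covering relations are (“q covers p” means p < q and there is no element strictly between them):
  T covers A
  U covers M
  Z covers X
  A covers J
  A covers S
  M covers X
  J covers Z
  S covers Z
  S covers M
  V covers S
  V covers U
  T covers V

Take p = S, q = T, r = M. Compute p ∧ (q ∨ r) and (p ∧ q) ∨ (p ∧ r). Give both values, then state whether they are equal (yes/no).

S; S; yes

q ∨ r = T, so p ∧ (q ∨ r) = S ∧ T = S.
p ∧ q = S and p ∧ r = M, so (p ∧ q) ∨ (p ∧ r) = S ∨ M = S.
Equal: yes.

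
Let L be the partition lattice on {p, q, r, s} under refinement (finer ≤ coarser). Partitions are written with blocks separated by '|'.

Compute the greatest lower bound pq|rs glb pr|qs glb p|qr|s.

p|q|r|s

The meet (common refinement) of pq|rs, pr|qs, p|qr|s intersects blocks pairwise, giving p|q|r|s.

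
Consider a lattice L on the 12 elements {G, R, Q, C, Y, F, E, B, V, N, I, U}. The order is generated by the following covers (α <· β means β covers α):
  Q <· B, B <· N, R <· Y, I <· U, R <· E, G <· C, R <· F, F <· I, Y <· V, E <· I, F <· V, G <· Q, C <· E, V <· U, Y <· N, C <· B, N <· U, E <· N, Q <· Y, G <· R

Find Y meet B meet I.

G

Common lower bounds of {Y, B, I}: G.
The greatest among these is G.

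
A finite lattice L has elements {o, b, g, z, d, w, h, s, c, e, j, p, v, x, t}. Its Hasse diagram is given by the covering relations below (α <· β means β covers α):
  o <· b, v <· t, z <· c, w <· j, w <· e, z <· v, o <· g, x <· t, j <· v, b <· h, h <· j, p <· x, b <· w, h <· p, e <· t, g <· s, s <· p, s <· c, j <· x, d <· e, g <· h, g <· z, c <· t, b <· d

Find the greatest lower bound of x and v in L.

j

Common lower bounds of {x, v}: b, g, h, j, o, w.
The greatest among these is j.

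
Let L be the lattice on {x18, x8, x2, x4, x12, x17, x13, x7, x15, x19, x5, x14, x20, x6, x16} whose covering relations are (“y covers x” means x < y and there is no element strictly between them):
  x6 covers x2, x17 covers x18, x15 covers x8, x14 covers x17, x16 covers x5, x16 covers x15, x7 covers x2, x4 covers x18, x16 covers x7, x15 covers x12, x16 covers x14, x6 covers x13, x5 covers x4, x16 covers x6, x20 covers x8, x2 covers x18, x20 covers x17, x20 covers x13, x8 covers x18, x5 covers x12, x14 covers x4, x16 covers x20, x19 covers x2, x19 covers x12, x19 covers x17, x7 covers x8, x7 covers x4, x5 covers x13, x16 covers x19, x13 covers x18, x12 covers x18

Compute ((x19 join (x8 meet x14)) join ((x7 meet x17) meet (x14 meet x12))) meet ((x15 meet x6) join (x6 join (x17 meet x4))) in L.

x2

x8 ∧ x14 = x18
x19 ∨ x18 = x19
x7 ∧ x17 = x18
x14 ∧ x12 = x18
x18 ∧ x18 = x18
x19 ∨ x18 = x19
x15 ∧ x6 = x18
x17 ∧ x4 = x18
x6 ∨ x18 = x6
x18 ∨ x6 = x6
x19 ∧ x6 = x2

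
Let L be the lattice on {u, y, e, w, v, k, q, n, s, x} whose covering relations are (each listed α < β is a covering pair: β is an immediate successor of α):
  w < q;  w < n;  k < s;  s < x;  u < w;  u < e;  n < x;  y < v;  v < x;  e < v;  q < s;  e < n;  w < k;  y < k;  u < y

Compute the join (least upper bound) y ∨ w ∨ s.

Common upper bounds of {y, w, s}: s, x.
The least among these is s.

s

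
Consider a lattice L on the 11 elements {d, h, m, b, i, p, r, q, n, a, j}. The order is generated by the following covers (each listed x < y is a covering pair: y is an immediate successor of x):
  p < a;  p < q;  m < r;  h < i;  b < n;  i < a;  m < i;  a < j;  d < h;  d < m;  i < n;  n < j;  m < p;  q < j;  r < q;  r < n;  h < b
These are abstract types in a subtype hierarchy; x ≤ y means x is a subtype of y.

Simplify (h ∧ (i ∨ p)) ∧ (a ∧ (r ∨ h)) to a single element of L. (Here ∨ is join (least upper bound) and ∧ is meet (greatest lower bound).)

i ∨ p = a
h ∧ a = h
r ∨ h = n
a ∧ n = i
h ∧ i = h

h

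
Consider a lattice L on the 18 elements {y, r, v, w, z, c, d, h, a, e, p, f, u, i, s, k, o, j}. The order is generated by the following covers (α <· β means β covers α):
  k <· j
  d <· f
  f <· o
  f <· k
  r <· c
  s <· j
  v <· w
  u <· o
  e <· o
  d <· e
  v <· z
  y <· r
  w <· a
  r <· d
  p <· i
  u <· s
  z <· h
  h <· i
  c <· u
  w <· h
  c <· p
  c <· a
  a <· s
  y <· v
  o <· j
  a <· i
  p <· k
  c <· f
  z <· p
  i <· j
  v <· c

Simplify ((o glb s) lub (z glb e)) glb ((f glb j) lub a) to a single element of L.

u

o ∧ s = u
z ∧ e = y
u ∨ y = u
f ∧ j = f
f ∨ a = j
u ∧ j = u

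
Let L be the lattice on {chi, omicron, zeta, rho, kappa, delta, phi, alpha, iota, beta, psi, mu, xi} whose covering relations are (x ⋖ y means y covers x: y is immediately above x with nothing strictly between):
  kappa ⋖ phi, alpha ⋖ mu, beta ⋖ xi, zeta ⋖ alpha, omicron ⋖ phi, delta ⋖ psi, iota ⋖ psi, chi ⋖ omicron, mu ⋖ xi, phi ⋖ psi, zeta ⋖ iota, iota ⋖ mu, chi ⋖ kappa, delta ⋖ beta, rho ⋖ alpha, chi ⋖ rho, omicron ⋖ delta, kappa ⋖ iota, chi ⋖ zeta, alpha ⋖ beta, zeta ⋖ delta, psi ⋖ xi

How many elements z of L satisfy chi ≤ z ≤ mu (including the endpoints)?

7

The interval [chi, mu] = {alpha, chi, iota, kappa, mu, rho, zeta}, which has 7 elements.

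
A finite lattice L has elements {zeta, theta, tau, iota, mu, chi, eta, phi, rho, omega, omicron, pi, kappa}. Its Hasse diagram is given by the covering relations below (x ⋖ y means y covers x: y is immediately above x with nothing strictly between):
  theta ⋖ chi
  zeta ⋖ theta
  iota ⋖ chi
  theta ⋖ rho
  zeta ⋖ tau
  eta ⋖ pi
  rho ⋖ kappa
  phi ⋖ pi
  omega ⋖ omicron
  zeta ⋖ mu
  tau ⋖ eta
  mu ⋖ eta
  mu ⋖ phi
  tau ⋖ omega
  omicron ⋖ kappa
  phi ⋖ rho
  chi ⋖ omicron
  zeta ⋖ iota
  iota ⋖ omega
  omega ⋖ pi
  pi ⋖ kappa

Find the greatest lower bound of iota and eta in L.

Common lower bounds of {iota, eta}: zeta.
The greatest among these is zeta.

zeta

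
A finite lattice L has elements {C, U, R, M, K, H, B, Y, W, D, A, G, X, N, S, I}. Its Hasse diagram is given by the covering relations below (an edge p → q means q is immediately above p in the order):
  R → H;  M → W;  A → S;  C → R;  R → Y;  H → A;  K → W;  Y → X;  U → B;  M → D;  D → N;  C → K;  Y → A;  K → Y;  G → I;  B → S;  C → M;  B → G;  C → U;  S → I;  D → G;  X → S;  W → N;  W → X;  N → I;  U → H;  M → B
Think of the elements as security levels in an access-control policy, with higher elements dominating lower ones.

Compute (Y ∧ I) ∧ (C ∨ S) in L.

Y ∧ I = Y
C ∨ S = S
Y ∧ S = Y

Y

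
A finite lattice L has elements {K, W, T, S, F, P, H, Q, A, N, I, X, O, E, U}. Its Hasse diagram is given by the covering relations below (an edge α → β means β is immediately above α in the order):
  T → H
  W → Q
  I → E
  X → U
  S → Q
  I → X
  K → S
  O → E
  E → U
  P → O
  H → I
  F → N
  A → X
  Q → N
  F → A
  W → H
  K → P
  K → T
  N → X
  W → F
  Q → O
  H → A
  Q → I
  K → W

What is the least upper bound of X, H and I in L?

Common upper bounds of {X, H, I}: U, X.
The least among these is X.

X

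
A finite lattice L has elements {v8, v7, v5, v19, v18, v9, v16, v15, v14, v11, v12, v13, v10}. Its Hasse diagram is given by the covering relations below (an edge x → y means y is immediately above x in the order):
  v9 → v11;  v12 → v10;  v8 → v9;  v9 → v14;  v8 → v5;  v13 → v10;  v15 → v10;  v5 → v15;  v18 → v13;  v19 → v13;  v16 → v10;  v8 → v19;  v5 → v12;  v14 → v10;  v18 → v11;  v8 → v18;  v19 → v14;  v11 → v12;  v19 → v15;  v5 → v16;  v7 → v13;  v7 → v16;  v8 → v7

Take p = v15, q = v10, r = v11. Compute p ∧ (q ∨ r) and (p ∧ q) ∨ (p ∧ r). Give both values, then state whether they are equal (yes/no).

v15; v15; yes

q ∨ r = v10, so p ∧ (q ∨ r) = v15 ∧ v10 = v15.
p ∧ q = v15 and p ∧ r = v8, so (p ∧ q) ∨ (p ∧ r) = v15 ∨ v8 = v15.
Equal: yes.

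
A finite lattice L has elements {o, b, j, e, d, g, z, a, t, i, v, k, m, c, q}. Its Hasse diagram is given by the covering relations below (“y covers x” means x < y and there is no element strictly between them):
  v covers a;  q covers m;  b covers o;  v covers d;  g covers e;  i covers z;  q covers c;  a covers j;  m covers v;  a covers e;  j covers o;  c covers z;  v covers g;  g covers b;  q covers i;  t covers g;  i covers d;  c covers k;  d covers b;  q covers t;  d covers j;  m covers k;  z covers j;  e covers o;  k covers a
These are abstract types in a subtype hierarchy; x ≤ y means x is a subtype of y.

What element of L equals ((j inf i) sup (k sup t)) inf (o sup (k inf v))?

j ∧ i = j
k ∨ t = q
j ∨ q = q
k ∧ v = a
o ∨ a = a
q ∧ a = a

a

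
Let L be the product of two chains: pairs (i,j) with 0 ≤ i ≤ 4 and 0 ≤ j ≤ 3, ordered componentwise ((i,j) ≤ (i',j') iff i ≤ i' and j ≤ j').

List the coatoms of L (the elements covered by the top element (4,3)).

The coatoms are exactly the elements covered by (4,3): (3,3), (4,2).

(3,3), (4,2)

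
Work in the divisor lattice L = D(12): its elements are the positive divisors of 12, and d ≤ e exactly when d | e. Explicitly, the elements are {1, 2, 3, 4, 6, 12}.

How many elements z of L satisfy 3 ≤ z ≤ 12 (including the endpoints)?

3

The interval [3, 12] = {12, 3, 6}, which has 3 elements.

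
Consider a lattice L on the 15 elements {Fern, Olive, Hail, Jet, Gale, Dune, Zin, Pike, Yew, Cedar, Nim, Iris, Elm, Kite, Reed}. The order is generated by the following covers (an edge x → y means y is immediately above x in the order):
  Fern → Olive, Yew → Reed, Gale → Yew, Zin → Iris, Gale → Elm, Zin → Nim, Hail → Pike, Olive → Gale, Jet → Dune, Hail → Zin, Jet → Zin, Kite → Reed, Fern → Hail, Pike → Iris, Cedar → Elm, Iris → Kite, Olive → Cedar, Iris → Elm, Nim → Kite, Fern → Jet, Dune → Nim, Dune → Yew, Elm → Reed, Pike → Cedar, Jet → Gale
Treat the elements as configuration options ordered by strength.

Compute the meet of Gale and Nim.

Jet

Common lower bounds of {Gale, Nim}: Fern, Jet.
The greatest among these is Jet.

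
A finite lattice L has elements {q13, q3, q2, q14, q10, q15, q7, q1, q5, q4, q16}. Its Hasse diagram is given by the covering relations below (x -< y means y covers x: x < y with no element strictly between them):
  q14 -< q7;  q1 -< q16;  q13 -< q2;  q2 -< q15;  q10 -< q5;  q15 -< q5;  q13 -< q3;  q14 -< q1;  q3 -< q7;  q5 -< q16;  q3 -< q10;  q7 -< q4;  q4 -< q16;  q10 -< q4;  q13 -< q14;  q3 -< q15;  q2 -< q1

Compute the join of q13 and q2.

Common upper bounds of {q13, q2}: q1, q15, q16, q2, q5.
The least among these is q2.

q2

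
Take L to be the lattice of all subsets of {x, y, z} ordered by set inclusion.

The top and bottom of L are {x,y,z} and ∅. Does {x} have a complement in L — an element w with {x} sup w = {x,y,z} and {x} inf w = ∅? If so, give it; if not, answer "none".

Need w with {x} ∨ w = {x,y,z} and {x} ∧ w = ∅.
Checking each element gives: {y,z}.

{y,z}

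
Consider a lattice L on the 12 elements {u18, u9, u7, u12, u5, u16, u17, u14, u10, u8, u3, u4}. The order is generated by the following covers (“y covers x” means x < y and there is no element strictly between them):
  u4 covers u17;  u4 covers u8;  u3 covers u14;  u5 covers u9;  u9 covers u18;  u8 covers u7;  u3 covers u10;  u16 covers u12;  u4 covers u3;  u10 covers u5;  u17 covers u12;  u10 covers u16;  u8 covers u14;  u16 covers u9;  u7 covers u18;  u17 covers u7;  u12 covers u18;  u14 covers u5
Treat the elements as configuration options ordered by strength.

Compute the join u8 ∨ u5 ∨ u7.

Common upper bounds of {u8, u5, u7}: u4, u8.
The least among these is u8.

u8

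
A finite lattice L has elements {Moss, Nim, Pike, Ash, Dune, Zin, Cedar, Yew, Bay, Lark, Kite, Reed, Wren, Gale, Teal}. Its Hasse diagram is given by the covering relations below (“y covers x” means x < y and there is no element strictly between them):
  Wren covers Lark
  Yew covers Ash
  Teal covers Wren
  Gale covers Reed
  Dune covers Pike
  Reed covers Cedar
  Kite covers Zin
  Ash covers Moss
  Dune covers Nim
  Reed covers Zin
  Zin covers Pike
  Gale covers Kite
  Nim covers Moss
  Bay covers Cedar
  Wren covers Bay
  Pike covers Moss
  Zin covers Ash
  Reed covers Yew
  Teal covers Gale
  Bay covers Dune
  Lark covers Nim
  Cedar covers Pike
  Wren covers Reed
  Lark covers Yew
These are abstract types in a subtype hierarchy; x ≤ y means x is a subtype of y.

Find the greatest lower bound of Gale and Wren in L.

Common lower bounds of {Gale, Wren}: Ash, Cedar, Moss, Pike, Reed, Yew, Zin.
The greatest among these is Reed.

Reed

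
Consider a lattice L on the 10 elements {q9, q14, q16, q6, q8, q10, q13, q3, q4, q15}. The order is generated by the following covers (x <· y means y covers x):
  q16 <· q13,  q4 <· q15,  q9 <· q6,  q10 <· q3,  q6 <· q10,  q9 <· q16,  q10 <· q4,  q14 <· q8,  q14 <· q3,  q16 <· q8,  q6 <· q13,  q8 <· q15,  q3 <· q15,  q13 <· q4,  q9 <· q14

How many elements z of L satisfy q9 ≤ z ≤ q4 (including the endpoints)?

The interval [q9, q4] = {q10, q13, q16, q4, q6, q9}, which has 6 elements.

6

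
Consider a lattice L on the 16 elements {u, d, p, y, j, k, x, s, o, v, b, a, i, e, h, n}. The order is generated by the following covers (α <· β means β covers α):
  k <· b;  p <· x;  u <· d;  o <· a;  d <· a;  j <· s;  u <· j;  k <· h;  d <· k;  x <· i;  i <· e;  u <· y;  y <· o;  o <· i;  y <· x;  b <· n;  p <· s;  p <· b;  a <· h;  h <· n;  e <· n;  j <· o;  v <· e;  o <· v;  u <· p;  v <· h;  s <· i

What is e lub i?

e

Common upper bounds of {e, i}: e, n.
The least among these is e.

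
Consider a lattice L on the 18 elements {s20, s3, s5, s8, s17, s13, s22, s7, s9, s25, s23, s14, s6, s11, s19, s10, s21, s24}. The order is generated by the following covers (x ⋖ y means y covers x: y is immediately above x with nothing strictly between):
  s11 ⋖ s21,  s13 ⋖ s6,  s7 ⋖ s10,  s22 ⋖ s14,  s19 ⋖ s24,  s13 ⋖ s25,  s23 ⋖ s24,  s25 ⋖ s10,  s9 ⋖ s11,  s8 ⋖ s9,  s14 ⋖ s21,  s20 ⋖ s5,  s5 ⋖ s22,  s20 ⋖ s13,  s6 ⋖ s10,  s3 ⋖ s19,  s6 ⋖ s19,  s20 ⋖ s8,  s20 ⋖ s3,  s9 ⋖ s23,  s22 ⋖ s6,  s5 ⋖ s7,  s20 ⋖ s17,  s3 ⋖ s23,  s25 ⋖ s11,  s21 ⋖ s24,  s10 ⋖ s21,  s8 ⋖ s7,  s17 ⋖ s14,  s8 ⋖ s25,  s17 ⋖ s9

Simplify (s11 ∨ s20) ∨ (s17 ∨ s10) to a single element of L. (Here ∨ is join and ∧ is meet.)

s21

s11 ∨ s20 = s11
s17 ∨ s10 = s21
s11 ∨ s21 = s21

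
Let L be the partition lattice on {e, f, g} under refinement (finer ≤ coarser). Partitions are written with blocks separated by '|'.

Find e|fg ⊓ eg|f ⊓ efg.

e|f|g

Common lower bounds of {e|fg, eg|f, efg}: e|f|g.
The greatest among these is e|f|g.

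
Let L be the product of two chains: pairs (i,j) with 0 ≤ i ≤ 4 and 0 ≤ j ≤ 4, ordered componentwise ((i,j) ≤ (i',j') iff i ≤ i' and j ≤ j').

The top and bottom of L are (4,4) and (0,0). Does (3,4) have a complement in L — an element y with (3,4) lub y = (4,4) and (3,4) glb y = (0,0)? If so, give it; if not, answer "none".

For every candidate y, either (3,4) ∨ y ≠ (4,4) or (3,4) ∧ y ≠ (0,0); no complement exists.

none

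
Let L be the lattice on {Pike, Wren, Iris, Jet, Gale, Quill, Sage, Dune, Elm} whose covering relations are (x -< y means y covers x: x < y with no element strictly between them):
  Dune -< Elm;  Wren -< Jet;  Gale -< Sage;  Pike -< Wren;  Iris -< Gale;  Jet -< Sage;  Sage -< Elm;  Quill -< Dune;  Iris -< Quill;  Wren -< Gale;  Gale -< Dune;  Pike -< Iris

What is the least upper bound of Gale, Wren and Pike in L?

Common upper bounds of {Gale, Wren, Pike}: Dune, Elm, Gale, Sage.
The least among these is Gale.

Gale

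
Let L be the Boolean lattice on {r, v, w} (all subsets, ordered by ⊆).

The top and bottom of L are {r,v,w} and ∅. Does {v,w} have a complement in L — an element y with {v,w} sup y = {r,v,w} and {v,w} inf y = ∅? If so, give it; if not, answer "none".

Need y with {v,w} ∨ y = {r,v,w} and {v,w} ∧ y = ∅.
Checking each element gives: {r}.

{r}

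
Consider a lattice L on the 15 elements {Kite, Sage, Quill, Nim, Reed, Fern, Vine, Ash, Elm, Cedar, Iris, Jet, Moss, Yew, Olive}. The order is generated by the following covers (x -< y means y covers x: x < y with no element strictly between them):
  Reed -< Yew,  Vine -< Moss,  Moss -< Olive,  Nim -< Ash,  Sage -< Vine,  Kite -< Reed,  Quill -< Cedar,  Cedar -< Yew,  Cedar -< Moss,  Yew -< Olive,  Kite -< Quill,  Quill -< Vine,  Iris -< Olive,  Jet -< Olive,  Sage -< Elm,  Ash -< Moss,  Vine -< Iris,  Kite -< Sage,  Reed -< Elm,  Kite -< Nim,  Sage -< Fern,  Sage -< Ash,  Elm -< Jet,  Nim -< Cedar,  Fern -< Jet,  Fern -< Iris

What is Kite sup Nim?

Nim

Common upper bounds of {Kite, Nim}: Ash, Cedar, Moss, Nim, Olive, Yew.
The least among these is Nim.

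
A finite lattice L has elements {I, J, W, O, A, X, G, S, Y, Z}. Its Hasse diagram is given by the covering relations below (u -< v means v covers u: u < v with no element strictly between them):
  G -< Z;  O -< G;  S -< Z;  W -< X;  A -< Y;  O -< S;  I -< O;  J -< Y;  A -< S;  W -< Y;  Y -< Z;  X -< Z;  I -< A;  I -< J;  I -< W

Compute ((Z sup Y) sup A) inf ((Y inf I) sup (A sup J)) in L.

Z ∨ Y = Z
Z ∨ A = Z
Y ∧ I = I
A ∨ J = Y
I ∨ Y = Y
Z ∧ Y = Y

Y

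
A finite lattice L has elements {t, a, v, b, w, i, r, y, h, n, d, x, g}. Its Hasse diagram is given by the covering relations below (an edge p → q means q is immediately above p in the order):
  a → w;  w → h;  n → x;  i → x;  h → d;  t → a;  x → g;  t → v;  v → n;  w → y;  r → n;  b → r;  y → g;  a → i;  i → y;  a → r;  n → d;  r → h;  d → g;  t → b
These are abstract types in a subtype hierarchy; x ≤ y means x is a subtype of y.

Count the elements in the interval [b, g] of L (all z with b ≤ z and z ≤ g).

7

The interval [b, g] = {b, d, g, h, n, r, x}, which has 7 elements.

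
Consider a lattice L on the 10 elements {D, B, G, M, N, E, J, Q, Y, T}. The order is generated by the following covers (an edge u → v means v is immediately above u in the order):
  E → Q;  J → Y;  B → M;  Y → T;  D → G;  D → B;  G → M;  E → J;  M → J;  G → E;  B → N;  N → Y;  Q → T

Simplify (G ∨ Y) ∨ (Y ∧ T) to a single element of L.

Y

G ∨ Y = Y
Y ∧ T = Y
Y ∨ Y = Y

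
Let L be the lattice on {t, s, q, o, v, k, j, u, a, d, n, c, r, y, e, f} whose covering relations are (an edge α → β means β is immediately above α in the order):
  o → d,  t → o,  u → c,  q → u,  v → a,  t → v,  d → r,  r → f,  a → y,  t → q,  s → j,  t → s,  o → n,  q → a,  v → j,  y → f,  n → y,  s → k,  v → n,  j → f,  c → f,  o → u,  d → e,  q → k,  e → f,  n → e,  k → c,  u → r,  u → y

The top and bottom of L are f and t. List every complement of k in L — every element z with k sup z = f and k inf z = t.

d, e, n, v

Need z with k ∨ z = f and k ∧ z = t.
Checking each element gives: d, e, n, v.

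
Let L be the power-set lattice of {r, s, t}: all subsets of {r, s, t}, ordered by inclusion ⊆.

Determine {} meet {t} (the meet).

{}

Under ⊆, meet is intersection: {} ∩ {t} = {}.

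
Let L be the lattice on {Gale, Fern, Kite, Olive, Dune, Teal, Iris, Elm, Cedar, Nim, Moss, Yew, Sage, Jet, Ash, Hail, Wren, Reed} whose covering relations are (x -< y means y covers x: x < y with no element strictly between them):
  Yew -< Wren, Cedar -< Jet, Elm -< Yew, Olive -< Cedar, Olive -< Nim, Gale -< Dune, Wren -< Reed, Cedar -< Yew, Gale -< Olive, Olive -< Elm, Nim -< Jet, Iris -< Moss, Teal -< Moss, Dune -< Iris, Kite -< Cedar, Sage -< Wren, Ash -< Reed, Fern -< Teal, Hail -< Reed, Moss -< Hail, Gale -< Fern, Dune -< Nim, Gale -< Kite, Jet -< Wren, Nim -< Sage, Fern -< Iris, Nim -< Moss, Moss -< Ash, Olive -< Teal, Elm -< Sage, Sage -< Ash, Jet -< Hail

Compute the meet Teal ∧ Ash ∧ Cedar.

Olive

Common lower bounds of {Teal, Ash, Cedar}: Gale, Olive.
The greatest among these is Olive.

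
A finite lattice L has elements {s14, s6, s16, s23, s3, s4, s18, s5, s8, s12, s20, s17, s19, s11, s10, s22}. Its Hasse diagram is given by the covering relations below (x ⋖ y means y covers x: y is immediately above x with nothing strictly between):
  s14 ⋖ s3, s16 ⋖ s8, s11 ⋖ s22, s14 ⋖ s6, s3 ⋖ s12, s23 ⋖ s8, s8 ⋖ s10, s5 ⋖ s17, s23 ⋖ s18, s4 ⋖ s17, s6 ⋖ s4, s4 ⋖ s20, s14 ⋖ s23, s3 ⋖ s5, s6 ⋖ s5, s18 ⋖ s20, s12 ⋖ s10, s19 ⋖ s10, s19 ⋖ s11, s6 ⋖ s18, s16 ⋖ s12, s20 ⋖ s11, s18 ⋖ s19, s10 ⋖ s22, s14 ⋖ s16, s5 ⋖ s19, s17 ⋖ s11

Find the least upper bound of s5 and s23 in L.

Common upper bounds of {s5, s23}: s10, s11, s19, s22.
The least among these is s19.

s19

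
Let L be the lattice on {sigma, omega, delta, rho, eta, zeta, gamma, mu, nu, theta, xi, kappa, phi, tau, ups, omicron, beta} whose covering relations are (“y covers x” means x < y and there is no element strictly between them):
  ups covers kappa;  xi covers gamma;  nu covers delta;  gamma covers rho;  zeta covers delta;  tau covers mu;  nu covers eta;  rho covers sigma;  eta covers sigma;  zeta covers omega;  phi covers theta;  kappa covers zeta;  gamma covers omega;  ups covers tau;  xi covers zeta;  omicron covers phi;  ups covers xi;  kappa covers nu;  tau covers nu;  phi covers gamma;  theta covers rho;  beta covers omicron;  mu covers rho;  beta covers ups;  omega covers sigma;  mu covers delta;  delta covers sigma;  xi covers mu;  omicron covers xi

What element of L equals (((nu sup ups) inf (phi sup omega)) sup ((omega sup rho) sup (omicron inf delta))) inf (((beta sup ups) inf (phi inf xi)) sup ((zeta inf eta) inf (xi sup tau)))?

nu ∨ ups = ups
phi ∨ omega = phi
ups ∧ phi = gamma
omega ∨ rho = gamma
omicron ∧ delta = delta
gamma ∨ delta = xi
gamma ∨ xi = xi
beta ∨ ups = beta
phi ∧ xi = gamma
beta ∧ gamma = gamma
zeta ∧ eta = sigma
xi ∨ tau = ups
sigma ∧ ups = sigma
gamma ∨ sigma = gamma
xi ∧ gamma = gamma

gamma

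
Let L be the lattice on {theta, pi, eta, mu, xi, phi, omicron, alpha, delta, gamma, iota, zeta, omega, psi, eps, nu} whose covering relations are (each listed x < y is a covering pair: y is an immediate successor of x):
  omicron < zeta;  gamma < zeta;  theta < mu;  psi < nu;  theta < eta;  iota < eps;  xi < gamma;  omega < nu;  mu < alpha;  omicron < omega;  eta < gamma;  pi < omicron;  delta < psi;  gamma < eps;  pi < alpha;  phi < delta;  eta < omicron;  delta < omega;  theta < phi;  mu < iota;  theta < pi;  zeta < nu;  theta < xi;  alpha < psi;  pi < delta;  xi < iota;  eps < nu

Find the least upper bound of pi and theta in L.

Common upper bounds of {pi, theta}: alpha, delta, nu, omega, omicron, pi, psi, zeta.
The least among these is pi.

pi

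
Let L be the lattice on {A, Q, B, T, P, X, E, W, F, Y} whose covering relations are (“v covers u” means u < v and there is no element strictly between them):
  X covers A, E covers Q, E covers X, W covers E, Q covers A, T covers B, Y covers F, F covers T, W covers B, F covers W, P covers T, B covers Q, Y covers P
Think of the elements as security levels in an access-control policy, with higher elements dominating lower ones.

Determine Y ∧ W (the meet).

Common lower bounds of {Y, W}: A, B, E, Q, W, X.
The greatest among these is W.

W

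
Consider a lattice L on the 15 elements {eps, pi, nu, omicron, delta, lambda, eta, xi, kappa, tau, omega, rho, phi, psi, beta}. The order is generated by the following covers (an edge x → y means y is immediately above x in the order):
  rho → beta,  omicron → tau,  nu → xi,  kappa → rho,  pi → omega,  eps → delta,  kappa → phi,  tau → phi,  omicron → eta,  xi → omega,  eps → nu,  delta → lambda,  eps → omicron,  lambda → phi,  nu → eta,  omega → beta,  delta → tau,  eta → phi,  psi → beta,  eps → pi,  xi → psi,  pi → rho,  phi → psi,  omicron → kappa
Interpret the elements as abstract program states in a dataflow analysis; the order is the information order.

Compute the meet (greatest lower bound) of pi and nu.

Common lower bounds of {pi, nu}: eps.
The greatest among these is eps.

eps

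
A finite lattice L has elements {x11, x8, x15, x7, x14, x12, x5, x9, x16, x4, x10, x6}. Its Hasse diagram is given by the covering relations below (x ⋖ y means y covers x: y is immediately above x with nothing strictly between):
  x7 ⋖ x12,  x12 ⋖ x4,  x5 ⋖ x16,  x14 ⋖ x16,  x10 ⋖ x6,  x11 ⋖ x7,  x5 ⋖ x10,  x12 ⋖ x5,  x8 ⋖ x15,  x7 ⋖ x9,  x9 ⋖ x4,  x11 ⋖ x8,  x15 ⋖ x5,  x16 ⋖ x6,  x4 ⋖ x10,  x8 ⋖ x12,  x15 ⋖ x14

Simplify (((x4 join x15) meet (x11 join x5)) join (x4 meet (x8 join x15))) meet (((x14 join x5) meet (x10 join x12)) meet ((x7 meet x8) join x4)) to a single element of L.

x12

x4 ∨ x15 = x10
x11 ∨ x5 = x5
x10 ∧ x5 = x5
x8 ∨ x15 = x15
x4 ∧ x15 = x8
x5 ∨ x8 = x5
x14 ∨ x5 = x16
x10 ∨ x12 = x10
x16 ∧ x10 = x5
x7 ∧ x8 = x11
x11 ∨ x4 = x4
x5 ∧ x4 = x12
x5 ∧ x12 = x12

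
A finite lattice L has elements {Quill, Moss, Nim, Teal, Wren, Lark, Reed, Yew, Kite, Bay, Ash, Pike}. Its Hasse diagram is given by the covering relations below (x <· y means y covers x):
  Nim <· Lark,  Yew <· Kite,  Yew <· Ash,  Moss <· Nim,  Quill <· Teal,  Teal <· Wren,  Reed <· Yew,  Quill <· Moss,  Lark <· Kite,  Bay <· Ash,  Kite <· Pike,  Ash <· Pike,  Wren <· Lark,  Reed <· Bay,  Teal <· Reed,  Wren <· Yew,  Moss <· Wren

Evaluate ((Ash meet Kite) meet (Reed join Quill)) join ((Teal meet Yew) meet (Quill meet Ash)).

Reed

Ash ∧ Kite = Yew
Reed ∨ Quill = Reed
Yew ∧ Reed = Reed
Teal ∧ Yew = Teal
Quill ∧ Ash = Quill
Teal ∧ Quill = Quill
Reed ∨ Quill = Reed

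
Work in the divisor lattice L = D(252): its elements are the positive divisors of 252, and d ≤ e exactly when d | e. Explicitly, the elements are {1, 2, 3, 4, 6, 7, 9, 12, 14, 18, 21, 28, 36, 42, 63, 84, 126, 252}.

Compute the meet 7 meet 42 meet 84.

In the divisibility order, the meet is the greatest common divisor: gcd(7, 42, 84) = 7.

7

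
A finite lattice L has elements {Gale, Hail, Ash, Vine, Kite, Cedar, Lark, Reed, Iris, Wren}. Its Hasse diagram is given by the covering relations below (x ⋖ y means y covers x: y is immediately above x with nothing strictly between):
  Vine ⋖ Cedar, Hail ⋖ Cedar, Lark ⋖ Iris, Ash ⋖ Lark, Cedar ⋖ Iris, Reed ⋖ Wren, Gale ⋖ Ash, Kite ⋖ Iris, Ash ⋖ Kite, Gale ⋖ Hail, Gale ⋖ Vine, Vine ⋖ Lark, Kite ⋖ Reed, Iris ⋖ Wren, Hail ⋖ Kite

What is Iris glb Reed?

Common lower bounds of {Iris, Reed}: Ash, Gale, Hail, Kite.
The greatest among these is Kite.

Kite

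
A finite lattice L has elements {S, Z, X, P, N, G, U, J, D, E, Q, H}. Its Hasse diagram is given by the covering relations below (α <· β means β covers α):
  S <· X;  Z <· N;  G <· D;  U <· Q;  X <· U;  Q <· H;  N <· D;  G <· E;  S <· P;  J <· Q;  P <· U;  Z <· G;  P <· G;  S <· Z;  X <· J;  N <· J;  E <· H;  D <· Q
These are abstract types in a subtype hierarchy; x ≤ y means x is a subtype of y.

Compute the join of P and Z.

G

Common upper bounds of {P, Z}: D, E, G, H, Q.
The least among these is G.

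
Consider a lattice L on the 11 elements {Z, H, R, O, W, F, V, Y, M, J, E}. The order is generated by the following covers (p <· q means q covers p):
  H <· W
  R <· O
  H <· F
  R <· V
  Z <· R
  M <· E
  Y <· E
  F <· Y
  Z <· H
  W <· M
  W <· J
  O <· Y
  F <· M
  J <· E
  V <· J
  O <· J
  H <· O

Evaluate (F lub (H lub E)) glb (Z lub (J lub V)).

J

H ∨ E = E
F ∨ E = E
J ∨ V = J
Z ∨ J = J
E ∧ J = J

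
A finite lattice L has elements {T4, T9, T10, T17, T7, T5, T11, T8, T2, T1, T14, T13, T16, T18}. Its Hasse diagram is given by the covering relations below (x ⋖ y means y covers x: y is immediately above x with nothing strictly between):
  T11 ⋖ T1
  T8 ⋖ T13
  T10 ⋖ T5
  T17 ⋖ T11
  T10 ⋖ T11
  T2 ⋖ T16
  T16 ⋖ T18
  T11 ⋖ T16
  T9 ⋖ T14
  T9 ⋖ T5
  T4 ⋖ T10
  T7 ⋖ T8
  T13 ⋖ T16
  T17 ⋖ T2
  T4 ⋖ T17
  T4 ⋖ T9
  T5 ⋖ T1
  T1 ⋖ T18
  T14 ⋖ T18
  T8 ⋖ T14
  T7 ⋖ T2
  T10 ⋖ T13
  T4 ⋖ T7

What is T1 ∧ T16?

Common lower bounds of {T1, T16}: T10, T11, T17, T4.
The greatest among these is T11.

T11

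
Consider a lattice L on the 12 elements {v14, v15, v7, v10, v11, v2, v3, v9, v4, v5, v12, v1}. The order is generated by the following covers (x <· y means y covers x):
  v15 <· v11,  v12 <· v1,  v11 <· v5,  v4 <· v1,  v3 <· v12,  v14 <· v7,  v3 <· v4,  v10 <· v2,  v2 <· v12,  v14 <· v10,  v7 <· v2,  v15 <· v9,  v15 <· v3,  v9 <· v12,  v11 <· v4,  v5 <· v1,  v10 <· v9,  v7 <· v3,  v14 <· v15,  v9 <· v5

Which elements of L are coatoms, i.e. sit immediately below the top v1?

The coatoms are exactly the elements covered by v1: v12, v4, v5.

v12, v4, v5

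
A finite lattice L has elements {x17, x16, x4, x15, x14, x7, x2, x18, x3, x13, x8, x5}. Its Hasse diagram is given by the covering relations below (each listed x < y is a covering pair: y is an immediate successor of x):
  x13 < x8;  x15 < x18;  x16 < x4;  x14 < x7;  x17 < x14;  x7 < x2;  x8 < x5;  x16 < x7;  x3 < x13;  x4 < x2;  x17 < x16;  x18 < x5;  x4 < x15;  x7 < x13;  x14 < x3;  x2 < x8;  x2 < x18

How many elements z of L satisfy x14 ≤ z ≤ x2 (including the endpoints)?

The interval [x14, x2] = {x14, x2, x7}, which has 3 elements.

3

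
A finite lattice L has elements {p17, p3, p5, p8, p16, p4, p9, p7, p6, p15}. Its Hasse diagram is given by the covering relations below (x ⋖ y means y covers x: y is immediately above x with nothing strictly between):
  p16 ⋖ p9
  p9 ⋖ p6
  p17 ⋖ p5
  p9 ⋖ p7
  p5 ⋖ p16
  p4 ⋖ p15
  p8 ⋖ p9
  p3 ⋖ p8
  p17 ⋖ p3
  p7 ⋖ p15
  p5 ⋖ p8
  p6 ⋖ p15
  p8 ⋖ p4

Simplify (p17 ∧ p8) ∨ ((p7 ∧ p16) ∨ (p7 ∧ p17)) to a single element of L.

p16

p17 ∧ p8 = p17
p7 ∧ p16 = p16
p7 ∧ p17 = p17
p16 ∨ p17 = p16
p17 ∨ p16 = p16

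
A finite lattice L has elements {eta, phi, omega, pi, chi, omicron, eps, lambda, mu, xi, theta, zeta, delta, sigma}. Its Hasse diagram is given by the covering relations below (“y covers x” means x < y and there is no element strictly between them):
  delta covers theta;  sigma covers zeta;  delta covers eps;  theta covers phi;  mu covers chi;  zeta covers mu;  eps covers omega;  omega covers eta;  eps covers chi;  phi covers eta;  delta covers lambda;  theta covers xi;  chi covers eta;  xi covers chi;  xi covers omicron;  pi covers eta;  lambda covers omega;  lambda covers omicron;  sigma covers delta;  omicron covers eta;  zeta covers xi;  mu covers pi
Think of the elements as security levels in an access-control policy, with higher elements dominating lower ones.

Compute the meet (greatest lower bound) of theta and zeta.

xi

Common lower bounds of {theta, zeta}: chi, eta, omicron, xi.
The greatest among these is xi.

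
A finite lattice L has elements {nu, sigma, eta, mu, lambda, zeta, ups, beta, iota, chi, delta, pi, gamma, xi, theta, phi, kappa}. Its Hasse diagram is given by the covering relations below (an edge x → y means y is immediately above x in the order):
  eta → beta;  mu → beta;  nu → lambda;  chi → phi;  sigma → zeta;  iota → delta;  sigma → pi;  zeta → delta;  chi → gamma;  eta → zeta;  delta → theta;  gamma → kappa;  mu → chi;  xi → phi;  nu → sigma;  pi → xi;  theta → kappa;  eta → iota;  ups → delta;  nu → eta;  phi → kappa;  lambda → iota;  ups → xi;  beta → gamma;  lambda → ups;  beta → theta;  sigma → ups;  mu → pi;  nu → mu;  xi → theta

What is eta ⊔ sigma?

zeta

Common upper bounds of {eta, sigma}: delta, kappa, theta, zeta.
The least among these is zeta.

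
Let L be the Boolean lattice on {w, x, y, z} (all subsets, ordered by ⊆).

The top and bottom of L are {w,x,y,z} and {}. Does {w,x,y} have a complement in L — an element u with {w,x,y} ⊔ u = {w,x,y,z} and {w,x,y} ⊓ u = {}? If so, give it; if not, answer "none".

{z}

Need u with {w,x,y} ∨ u = {w,x,y,z} and {w,x,y} ∧ u = {}.
Checking each element gives: {z}.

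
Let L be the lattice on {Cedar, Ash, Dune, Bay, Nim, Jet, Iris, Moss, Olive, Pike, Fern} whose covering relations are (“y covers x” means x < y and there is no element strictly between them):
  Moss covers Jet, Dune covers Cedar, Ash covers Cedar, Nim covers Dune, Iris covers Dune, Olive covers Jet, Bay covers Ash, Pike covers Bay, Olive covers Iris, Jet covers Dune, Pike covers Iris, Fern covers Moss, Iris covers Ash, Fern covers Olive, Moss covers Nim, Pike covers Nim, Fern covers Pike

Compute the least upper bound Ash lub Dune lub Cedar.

Common upper bounds of {Ash, Dune, Cedar}: Fern, Iris, Olive, Pike.
The least among these is Iris.

Iris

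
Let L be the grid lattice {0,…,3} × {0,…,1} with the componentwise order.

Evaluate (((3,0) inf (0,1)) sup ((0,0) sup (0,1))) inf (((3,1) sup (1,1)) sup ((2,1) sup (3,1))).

(0,1)

(3,0) ∧ (0,1) = (0,0)
(0,0) ∨ (0,1) = (0,1)
(0,0) ∨ (0,1) = (0,1)
(3,1) ∨ (1,1) = (3,1)
(2,1) ∨ (3,1) = (3,1)
(3,1) ∨ (3,1) = (3,1)
(0,1) ∧ (3,1) = (0,1)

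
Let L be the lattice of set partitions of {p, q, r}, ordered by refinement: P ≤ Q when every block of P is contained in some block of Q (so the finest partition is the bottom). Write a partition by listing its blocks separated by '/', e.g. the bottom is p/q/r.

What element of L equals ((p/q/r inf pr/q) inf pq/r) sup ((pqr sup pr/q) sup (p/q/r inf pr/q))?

pqr

p/q/r ∧ pr/q = p/q/r
p/q/r ∧ pq/r = p/q/r
pqr ∨ pr/q = pqr
p/q/r ∧ pr/q = p/q/r
pqr ∨ p/q/r = pqr
p/q/r ∨ pqr = pqr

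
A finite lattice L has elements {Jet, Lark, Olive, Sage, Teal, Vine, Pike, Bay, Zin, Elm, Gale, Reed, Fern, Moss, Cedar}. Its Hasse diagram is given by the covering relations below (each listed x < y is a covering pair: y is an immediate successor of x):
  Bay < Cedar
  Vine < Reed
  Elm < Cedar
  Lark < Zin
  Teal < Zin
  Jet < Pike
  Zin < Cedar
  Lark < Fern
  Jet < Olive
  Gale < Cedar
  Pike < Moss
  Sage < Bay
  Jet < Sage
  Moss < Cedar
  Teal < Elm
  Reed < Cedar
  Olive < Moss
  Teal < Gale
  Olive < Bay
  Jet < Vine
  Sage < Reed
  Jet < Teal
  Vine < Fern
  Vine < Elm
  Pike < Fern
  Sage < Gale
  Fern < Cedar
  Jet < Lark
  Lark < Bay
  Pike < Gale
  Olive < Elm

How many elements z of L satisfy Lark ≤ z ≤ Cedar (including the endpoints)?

5

The interval [Lark, Cedar] = {Bay, Cedar, Fern, Lark, Zin}, which has 5 elements.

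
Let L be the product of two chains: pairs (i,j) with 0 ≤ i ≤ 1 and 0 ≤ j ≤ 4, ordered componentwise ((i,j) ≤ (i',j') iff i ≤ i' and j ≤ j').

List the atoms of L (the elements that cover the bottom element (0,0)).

The atoms are exactly the elements that cover (0,0): (0,1), (1,0).

(0,1), (1,0)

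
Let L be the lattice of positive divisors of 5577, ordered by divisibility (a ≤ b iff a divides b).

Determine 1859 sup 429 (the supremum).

In the divisibility order, the join is the least common multiple: lcm(1859, 429) = 5577.

5577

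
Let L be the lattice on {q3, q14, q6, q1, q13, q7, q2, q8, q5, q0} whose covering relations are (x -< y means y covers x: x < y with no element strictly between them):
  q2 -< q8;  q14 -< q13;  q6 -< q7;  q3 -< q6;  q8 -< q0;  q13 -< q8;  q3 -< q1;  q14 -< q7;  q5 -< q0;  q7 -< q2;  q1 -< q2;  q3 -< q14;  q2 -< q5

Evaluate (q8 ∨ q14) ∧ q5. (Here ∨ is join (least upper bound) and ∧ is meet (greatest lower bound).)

q8 ∨ q14 = q8
q8 ∧ q5 = q2

q2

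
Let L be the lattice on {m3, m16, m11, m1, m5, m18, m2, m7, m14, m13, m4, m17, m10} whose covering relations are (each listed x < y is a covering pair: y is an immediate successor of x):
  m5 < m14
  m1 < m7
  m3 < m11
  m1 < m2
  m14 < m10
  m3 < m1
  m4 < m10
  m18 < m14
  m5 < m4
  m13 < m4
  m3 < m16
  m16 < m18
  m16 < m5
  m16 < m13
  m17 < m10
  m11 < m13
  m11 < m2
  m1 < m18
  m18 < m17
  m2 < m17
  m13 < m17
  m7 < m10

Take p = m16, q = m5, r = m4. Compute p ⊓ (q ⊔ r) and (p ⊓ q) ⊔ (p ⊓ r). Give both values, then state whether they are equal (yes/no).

q ⊔ r = m4, so p ⊓ (q ⊔ r) = m16 ⊓ m4 = m16.
p ⊓ q = m16 and p ⊓ r = m16, so (p ⊓ q) ⊔ (p ⊓ r) = m16 ⊔ m16 = m16.
Equal: yes.

m16; m16; yes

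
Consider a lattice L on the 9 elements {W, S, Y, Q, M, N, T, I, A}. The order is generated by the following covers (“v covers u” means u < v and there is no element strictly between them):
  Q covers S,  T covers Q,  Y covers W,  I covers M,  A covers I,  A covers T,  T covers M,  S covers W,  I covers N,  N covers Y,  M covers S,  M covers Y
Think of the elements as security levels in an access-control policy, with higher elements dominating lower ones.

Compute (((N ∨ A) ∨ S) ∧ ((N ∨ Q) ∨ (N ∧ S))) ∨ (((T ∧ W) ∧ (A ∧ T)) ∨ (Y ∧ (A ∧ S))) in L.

A

N ∨ A = A
A ∨ S = A
N ∨ Q = A
N ∧ S = W
A ∨ W = A
A ∧ A = A
T ∧ W = W
A ∧ T = T
W ∧ T = W
A ∧ S = S
Y ∧ S = W
W ∨ W = W
A ∨ W = A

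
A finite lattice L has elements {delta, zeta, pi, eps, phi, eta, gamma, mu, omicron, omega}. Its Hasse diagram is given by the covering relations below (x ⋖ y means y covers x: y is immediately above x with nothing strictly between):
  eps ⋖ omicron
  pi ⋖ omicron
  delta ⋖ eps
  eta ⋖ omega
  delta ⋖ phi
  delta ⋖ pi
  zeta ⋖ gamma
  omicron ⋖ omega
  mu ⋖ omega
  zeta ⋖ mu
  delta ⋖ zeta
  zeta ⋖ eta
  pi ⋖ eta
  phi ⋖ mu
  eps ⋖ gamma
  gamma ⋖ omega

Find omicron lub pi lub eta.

Common upper bounds of {omicron, pi, eta}: omega.
The least among these is omega.

omega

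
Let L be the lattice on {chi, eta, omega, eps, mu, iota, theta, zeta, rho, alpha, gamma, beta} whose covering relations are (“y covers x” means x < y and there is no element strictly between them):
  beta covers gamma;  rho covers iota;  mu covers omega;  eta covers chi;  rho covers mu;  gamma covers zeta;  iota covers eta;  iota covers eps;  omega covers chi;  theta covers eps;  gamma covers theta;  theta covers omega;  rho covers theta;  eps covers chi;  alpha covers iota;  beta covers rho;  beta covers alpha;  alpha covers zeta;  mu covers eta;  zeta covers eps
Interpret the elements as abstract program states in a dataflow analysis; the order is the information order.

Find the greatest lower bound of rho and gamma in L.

Common lower bounds of {rho, gamma}: chi, eps, omega, theta.
The greatest among these is theta.

theta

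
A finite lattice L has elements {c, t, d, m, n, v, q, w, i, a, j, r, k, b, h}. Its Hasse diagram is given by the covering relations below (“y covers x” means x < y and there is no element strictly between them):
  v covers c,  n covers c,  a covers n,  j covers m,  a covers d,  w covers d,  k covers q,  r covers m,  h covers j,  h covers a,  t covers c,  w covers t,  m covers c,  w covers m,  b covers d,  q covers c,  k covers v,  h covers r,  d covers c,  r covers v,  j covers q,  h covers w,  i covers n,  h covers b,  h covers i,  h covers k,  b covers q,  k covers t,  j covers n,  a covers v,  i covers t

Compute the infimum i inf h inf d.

Common lower bounds of {i, h, d}: c.
The greatest among these is c.

c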